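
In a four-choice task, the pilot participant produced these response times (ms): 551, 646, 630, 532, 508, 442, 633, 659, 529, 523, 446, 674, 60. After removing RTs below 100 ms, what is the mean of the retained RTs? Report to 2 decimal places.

564.42 ms

Excluded: 60
Retained (n=12): Σ = 6773
Mean = 6773/12 = 564.4167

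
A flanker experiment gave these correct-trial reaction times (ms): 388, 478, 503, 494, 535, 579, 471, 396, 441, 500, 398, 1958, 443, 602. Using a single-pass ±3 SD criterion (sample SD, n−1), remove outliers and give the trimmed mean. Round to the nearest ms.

479 ms

n = 14, ΣRT = 8186, M = 584.714
Σ(x−M)² = 2085026.86; s = √(2085026.86/13) = 400.483
Cutoffs: 584.714 ± 3·400.483 → [-616.7, 1786.2]
Outside: 1958 → excluded.
Retained (n=13): Σ = 6228, mean = 6228/13 = 479.077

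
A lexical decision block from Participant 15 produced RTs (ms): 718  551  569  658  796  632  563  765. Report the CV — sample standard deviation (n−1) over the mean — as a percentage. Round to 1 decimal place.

n = 8, Σ = 5252, M = 656.5000
Σ(x−M)² = 63146.000; s = √(63146.000/7) = 94.9782
CV = 94.9782 / 656.5000 = 0.14467 = 14.467%

14.5%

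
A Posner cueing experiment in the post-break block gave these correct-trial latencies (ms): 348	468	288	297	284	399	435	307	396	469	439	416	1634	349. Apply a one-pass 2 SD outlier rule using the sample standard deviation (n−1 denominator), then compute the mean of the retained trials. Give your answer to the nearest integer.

n = 14, ΣRT = 6529, M = 466.357
Σ(x−M)² = 1524077.21; s = √(1524077.21/13) = 342.398
Cutoffs: 466.357 ± 2·342.398 → [-218.4, 1151.2]
Outside: 1634 → excluded.
Retained (n=13): Σ = 4895, mean = 4895/13 = 376.538

377 ms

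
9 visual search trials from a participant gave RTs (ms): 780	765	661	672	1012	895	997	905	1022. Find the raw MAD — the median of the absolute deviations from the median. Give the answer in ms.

Sorted: 661, 672, 765, 780, 895, 905, 997, 1012, 1022 → median = 895
|x − 895|: 115, 130, 234, 223, 117, 0, 102, 10, 127
Sorted deviations: 0, 10, 102, 115, 117, 127, 130, 223, 234 → MAD = 117

117 ms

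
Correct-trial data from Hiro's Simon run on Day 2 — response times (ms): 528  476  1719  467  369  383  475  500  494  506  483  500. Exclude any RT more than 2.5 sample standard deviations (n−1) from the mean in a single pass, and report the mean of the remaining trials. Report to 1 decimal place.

471.0 ms

n = 12, ΣRT = 6900, M = 575.000
Σ(x−M)² = 1452746.00; s = √(1452746.00/11) = 363.411
Cutoffs: 575.000 ± 2.5·363.411 → [-333.5, 1483.5]
Outside: 1719 → excluded.
Retained (n=11): Σ = 5181, mean = 5181/11 = 471.000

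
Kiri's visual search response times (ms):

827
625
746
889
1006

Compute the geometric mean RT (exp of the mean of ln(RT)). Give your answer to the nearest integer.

ln(RT): 6.7178, 6.4378, 6.6147, 6.7901, 6.9137
Mean ln(RT) = 33.4741/5 = 6.69482
Geometric mean = exp(6.69482) = 808.21 ms

808 ms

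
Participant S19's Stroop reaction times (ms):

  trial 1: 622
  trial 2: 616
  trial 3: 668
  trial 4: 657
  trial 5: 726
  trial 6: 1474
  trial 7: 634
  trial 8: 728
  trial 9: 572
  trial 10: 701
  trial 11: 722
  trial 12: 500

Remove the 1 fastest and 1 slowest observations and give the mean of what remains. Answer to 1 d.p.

Sorted: 500, 572, 616, 622, 634, 657, 668, 701, 722, 726, 728, 1474
Drop lowest 1 (500) and highest 1 (1474)
Remaining (n=10): Σ = 6646, mean = 6646/10 = 664.600

664.6 ms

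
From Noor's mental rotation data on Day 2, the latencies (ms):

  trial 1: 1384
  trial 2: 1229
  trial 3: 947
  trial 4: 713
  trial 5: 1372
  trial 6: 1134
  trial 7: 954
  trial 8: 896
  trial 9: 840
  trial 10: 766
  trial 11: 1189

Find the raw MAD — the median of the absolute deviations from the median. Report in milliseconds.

Sorted: 713, 766, 840, 896, 947, 954, 1134, 1189, 1229, 1372, 1384 → median = 954
|x − 954|: 430, 275, 7, 241, 418, 180, 0, 58, 114, 188, 235
Sorted deviations: 0, 7, 58, 114, 180, 188, 235, 241, 275, 418, 430 → MAD = 188

188 ms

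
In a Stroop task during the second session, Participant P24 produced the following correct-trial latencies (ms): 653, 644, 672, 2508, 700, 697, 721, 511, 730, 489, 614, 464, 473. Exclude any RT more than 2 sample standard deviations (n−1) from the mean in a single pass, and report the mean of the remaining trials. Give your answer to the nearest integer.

614 ms

n = 13, ΣRT = 9876, M = 759.692
Σ(x−M)² = 3424884.77; s = √(3424884.77/12) = 534.235
Cutoffs: 759.692 ± 2·534.235 → [-308.8, 1828.2]
Outside: 2508 → excluded.
Retained (n=12): Σ = 7368, mean = 7368/12 = 614.000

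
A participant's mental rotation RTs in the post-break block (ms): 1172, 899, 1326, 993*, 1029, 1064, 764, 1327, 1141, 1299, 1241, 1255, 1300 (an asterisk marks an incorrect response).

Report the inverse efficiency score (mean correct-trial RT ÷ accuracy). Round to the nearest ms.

1247 ms

Correct trials (n=12): 1172, 899, 1326, 1029, 1064, 764, 1327, 1141, 1299, 1241, 1255, 1300
Mean correct RT = 13817/12 = 1151.4167 ms
Proportion correct = 12/13
IES = 1151.4167 / (12/13) = 1247.368 ms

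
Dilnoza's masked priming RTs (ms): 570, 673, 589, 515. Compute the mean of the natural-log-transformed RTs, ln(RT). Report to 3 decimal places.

6.370

ln(RT): 6.3456, 6.5117, 6.3784, 6.2442
Σ ln(RT) = 25.4800
Mean = 25.4800/4 = 6.36999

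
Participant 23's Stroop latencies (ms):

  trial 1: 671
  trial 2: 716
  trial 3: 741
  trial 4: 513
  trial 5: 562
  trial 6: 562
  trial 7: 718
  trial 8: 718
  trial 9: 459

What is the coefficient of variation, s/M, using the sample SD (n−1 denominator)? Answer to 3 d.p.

n = 9, Σ = 5660, M = 628.8889
Σ(x−M)² = 89052.889; s = √(89052.889/8) = 105.5065
CV = 105.5065 / 628.8889 = 0.16777

0.168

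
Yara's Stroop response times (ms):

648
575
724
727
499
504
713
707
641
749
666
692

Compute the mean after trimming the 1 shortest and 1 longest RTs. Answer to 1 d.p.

659.7 ms

Sorted: 499, 504, 575, 641, 648, 666, 692, 707, 713, 724, 727, 749
Drop lowest 1 (499) and highest 1 (749)
Remaining (n=10): Σ = 6597, mean = 6597/10 = 659.700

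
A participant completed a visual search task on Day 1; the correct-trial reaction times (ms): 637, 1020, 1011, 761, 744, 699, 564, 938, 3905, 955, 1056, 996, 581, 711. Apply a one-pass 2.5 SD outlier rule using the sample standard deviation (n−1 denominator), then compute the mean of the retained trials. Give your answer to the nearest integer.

821 ms

n = 14, ΣRT = 14578, M = 1041.286
Σ(x−M)² = 9218908.86; s = √(9218908.86/13) = 842.109
Cutoffs: 1041.286 ± 2.5·842.109 → [-1064.0, 3146.6]
Outside: 3905 → excluded.
Retained (n=13): Σ = 10673, mean = 10673/13 = 821.000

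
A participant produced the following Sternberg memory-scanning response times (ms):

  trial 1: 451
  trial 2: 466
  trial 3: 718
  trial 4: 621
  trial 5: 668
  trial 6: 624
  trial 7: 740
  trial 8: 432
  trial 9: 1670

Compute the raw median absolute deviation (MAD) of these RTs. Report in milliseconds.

116 ms

Sorted: 432, 451, 466, 621, 624, 668, 718, 740, 1670 → median = 624
|x − 624|: 173, 158, 94, 3, 44, 0, 116, 192, 1046
Sorted deviations: 0, 3, 44, 94, 116, 158, 173, 192, 1046 → MAD = 116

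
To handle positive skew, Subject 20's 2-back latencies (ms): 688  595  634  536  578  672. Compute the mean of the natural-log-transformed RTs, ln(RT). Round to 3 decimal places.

ln(RT): 6.5338, 6.3886, 6.4520, 6.2841, 6.3596, 6.5103
Σ ln(RT) = 38.5284
Mean = 38.5284/6 = 6.42139

6.421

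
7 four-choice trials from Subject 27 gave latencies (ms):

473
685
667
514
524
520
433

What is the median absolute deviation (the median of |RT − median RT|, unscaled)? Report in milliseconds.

47 ms

Sorted: 433, 473, 514, 520, 524, 667, 685 → median = 520
|x − 520|: 47, 165, 147, 6, 4, 0, 87
Sorted deviations: 0, 4, 6, 47, 87, 147, 165 → MAD = 47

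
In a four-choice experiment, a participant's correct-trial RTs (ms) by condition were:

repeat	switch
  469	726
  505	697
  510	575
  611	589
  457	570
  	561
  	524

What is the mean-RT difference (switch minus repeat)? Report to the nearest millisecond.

96 ms

M(repeat) = 2552/5 = 510.400
M(switch) = 4242/7 = 606.000
Difference = 606.000 − 510.400 = 95.600 ms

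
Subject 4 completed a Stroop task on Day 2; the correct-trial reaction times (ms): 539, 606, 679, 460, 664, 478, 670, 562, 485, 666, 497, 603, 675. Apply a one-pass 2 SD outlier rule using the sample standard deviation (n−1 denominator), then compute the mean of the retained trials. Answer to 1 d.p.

n = 13, ΣRT = 7584, M = 583.385
Σ(x−M)² = 85157.08; s = √(85157.08/12) = 84.240
Cutoffs: 583.385 ± 2·84.240 → [414.9, 751.9]
No RTs fall outside the cutoffs; all 13 retained. Mean = 7584/13 = 583.385

583.4 ms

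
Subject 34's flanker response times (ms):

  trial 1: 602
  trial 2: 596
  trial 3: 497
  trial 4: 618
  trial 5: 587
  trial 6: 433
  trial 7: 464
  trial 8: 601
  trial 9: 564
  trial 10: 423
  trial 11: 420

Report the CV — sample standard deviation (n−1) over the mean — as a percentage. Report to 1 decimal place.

15.3%

n = 11, Σ = 5805, M = 527.7273
Σ(x−M)² = 65076.182; s = √(65076.182/10) = 80.6698
CV = 80.6698 / 527.7273 = 0.15286 = 15.286%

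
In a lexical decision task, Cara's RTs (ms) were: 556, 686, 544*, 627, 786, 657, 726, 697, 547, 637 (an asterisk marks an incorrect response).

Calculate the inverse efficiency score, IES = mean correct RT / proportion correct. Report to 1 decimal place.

Correct trials (n=9): 556, 686, 627, 786, 657, 726, 697, 547, 637
Mean correct RT = 5919/9 = 657.6667 ms
Proportion correct = 9/10
IES = 657.6667 / (9/10) = 730.741 ms

730.7 ms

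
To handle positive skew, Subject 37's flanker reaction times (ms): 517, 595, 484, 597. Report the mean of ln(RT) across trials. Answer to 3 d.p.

6.303

ln(RT): 6.2480, 6.3886, 6.1821, 6.3919
Σ ln(RT) = 25.2106
Mean = 25.2106/4 = 6.30265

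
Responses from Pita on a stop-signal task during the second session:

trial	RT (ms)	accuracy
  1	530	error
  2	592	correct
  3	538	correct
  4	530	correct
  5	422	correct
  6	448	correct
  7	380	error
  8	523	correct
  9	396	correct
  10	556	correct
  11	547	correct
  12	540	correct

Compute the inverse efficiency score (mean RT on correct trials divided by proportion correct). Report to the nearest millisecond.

611 ms

Correct trials (n=10): 592, 538, 530, 422, 448, 523, 396, 556, 547, 540
Mean correct RT = 5092/10 = 509.2000 ms
Proportion correct = 10/12
IES = 509.2000 / (10/12) = 611.040 ms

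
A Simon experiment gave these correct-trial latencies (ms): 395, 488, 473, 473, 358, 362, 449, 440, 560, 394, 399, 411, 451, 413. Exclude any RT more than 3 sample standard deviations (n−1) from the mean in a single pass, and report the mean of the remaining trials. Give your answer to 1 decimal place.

433.3 ms

n = 14, ΣRT = 6066, M = 433.286
Σ(x−M)² = 38652.86; s = √(38652.86/13) = 54.528
Cutoffs: 433.286 ± 3·54.528 → [269.7, 596.9]
No RTs fall outside the cutoffs; all 14 retained. Mean = 6066/14 = 433.286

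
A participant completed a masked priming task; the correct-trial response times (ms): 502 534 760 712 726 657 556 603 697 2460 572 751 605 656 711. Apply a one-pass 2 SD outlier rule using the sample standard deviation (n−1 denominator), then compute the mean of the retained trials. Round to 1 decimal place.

n = 15, ΣRT = 11502, M = 766.800
Σ(x−M)² = 3163916.40; s = √(3163916.40/14) = 475.388
Cutoffs: 766.800 ± 2·475.388 → [-184.0, 1717.6]
Outside: 2460 → excluded.
Retained (n=14): Σ = 9042, mean = 9042/14 = 645.857

645.9 ms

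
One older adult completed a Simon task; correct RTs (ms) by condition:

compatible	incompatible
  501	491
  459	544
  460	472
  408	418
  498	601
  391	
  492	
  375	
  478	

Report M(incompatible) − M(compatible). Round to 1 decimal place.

M(compatible) = 4062/9 = 451.333
M(incompatible) = 2526/5 = 505.200
Difference = 505.200 − 451.333 = 53.867 ms

53.9 ms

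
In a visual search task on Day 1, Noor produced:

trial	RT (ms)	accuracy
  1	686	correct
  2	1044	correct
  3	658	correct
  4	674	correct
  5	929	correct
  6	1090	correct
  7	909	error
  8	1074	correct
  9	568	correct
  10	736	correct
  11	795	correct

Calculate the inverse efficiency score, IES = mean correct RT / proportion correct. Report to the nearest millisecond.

908 ms

Correct trials (n=10): 686, 1044, 658, 674, 929, 1090, 1074, 568, 736, 795
Mean correct RT = 8254/10 = 825.4000 ms
Proportion correct = 10/11
IES = 825.4000 / (10/11) = 907.940 ms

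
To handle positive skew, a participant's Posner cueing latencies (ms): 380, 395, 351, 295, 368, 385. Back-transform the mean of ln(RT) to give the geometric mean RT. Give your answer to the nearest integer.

ln(RT): 5.9402, 5.9789, 5.8608, 5.6870, 5.9081, 5.9532
Mean ln(RT) = 35.3281/6 = 5.88802
Geometric mean = exp(5.88802) = 360.69 ms

361 ms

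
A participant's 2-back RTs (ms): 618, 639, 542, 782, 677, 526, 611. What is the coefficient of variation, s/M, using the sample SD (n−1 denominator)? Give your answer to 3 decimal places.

n = 7, Σ = 4395, M = 627.8571
Σ(x−M)² = 44426.857; s = √(44426.857/6) = 86.0493
CV = 86.0493 / 627.8571 = 0.13705

0.137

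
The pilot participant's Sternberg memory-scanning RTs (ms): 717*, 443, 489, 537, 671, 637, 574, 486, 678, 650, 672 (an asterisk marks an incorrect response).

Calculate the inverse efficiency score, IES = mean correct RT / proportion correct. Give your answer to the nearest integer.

642 ms

Correct trials (n=10): 443, 489, 537, 671, 637, 574, 486, 678, 650, 672
Mean correct RT = 5837/10 = 583.7000 ms
Proportion correct = 10/11
IES = 583.7000 / (10/11) = 642.070 ms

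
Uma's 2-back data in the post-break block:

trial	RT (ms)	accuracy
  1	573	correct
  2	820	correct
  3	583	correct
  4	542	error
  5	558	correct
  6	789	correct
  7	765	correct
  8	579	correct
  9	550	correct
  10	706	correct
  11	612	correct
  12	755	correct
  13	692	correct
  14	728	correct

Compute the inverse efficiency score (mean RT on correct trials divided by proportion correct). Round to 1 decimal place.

721.5 ms

Correct trials (n=13): 573, 820, 583, 558, 789, 765, 579, 550, 706, 612, 755, 692, 728
Mean correct RT = 8710/13 = 670.0000 ms
Proportion correct = 13/14
IES = 670.0000 / (13/14) = 721.538 ms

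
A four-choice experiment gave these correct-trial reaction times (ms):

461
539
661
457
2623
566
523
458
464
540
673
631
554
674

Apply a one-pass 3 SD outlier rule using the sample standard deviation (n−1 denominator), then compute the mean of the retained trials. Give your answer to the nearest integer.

n = 14, ΣRT = 9824, M = 701.714
Σ(x−M)² = 4058126.86; s = √(4058126.86/13) = 558.716
Cutoffs: 701.714 ± 3·558.716 → [-974.4, 2377.9]
Outside: 2623 → excluded.
Retained (n=13): Σ = 7201, mean = 7201/13 = 553.923

554 ms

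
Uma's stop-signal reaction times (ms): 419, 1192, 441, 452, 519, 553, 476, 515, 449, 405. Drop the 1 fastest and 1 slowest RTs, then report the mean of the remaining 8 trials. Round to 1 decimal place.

Sorted: 405, 419, 441, 449, 452, 476, 515, 519, 553, 1192
Drop lowest 1 (405) and highest 1 (1192)
Remaining (n=8): Σ = 3824, mean = 3824/8 = 478.000

478.0 ms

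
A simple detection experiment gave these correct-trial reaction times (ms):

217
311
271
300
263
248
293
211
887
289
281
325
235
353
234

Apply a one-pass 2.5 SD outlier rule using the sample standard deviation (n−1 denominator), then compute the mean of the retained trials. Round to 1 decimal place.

273.6 ms

n = 15, ΣRT = 4718, M = 314.533
Σ(x−M)² = 373791.73; s = √(373791.73/14) = 163.400
Cutoffs: 314.533 ± 2.5·163.400 → [-94.0, 723.0]
Outside: 887 → excluded.
Retained (n=14): Σ = 3831, mean = 3831/14 = 273.643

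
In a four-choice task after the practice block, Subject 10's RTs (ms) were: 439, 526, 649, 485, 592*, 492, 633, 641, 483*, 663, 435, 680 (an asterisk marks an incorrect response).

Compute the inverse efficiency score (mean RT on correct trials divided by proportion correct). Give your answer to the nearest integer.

677 ms

Correct trials (n=10): 439, 526, 649, 485, 492, 633, 641, 663, 435, 680
Mean correct RT = 5643/10 = 564.3000 ms
Proportion correct = 10/12
IES = 564.3000 / (10/12) = 677.160 ms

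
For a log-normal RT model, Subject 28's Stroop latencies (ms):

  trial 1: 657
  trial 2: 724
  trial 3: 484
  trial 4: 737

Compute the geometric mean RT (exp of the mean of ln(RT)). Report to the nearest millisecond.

ln(RT): 6.4877, 6.5848, 6.1821, 6.6026
Mean ln(RT) = 25.8571/4 = 6.46429
Geometric mean = exp(6.46429) = 641.81 ms

642 ms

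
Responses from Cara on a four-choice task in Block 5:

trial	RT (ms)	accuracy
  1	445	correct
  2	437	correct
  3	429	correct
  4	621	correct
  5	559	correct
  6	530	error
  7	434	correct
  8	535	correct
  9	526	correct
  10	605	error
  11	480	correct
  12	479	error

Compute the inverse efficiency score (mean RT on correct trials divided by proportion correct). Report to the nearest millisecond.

662 ms

Correct trials (n=9): 445, 437, 429, 621, 559, 434, 535, 526, 480
Mean correct RT = 4466/9 = 496.2222 ms
Proportion correct = 9/12
IES = 496.2222 / (9/12) = 661.630 ms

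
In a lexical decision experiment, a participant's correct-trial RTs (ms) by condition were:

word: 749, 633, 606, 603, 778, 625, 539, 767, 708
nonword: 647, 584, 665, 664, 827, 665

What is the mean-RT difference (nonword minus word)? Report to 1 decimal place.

M(word) = 6008/9 = 667.556
M(nonword) = 4052/6 = 675.333
Difference = 675.333 − 667.556 = 7.778 ms

7.8 ms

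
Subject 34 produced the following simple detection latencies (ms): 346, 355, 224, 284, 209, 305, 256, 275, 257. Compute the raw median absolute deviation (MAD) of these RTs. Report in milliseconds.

Sorted: 209, 224, 256, 257, 275, 284, 305, 346, 355 → median = 275
|x − 275|: 71, 80, 51, 9, 66, 30, 19, 0, 18
Sorted deviations: 0, 9, 18, 19, 30, 51, 66, 71, 80 → MAD = 30

30 ms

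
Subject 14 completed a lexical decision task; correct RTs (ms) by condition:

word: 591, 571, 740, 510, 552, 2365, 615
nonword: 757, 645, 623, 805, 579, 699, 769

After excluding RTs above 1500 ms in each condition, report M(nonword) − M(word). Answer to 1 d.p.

100.2 ms

word: exclude 2365
M(word) = 3579/6 = 596.500
M(nonword) = 4877/7 = 696.714
Difference = 696.714 − 596.500 = 100.214 ms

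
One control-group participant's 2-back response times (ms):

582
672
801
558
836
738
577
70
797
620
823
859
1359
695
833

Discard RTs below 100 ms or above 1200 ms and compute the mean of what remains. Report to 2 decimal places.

722.38 ms

Excluded: 70, 1359
Retained (n=13): Σ = 9391
Mean = 9391/13 = 722.3846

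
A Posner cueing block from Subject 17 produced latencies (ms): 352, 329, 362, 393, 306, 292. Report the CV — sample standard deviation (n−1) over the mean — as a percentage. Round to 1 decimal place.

11.0%

n = 6, Σ = 2034, M = 339.0000
Σ(x−M)² = 7012.000; s = √(7012.000/5) = 37.4486
CV = 37.4486 / 339.0000 = 0.11047 = 11.047%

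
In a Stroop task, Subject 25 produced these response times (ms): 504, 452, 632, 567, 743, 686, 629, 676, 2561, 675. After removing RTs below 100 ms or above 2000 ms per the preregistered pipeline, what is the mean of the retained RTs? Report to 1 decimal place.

Excluded: 2561
Retained (n=9): Σ = 5564
Mean = 5564/9 = 618.2222

618.2 ms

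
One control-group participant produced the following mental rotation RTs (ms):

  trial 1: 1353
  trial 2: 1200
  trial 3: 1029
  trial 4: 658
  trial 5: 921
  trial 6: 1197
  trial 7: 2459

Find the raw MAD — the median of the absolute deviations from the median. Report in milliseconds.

168 ms

Sorted: 658, 921, 1029, 1197, 1200, 1353, 2459 → median = 1197
|x − 1197|: 156, 3, 168, 539, 276, 0, 1262
Sorted deviations: 0, 3, 156, 168, 276, 539, 1262 → MAD = 168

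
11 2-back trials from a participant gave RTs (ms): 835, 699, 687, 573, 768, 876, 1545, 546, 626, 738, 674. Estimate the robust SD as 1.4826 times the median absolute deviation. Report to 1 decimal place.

Sorted: 546, 573, 626, 674, 687, 699, 738, 768, 835, 876, 1545 → median = 699
|x − 699| sorted: 0, 12, 25, 39, 69, 73, 126, 136, 153, 177, 846 → MAD = 73
Robust SD ≈ 1.4826 × 73 = 108.230

108.2 ms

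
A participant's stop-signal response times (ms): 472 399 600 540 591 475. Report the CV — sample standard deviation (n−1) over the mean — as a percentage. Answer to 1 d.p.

n = 6, Σ = 3077, M = 512.8333
Σ(x−M)² = 30502.833; s = √(30502.833/5) = 78.1061
CV = 78.1061 / 512.8333 = 0.15230 = 15.230%

15.2%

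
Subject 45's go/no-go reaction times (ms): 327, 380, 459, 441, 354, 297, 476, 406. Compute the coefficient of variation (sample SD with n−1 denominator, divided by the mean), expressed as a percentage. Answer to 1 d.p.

n = 8, Σ = 3140, M = 392.5000
Σ(x−M)² = 28978.000; s = √(28978.000/7) = 64.3406
CV = 64.3406 / 392.5000 = 0.16393 = 16.393%

16.4%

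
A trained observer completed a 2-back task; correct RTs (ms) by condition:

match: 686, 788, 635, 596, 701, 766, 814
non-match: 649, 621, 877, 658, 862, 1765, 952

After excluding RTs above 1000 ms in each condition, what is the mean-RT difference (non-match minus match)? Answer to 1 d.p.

57.5 ms

non-match: exclude 1765
M(match) = 4986/7 = 712.286
M(non-match) = 4619/6 = 769.833
Difference = 769.833 − 712.286 = 57.548 ms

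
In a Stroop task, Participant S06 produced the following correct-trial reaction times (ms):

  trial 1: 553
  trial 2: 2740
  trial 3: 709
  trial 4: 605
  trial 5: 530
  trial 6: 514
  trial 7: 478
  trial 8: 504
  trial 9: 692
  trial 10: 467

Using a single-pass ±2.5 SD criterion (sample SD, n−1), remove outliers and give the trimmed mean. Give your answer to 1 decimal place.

n = 10, ΣRT = 7792, M = 779.200
Σ(x−M)² = 4335137.60; s = √(4335137.60/9) = 694.033
Cutoffs: 779.200 ± 2.5·694.033 → [-955.9, 2514.3]
Outside: 2740 → excluded.
Retained (n=9): Σ = 5052, mean = 5052/9 = 561.333

561.3 ms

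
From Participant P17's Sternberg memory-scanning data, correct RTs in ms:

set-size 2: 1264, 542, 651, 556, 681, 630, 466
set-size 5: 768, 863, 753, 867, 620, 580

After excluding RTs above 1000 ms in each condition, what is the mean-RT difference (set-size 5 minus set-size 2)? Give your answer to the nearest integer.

set-size 2: exclude 1264
M(set-size 2) = 3526/6 = 587.667
M(set-size 5) = 4451/6 = 741.833
Difference = 741.833 − 587.667 = 154.167 ms

154 ms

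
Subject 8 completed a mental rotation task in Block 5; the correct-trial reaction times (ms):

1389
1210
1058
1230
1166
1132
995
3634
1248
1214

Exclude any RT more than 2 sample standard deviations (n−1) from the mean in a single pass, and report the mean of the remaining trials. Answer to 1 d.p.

1182.4 ms

n = 10, ΣRT = 14276, M = 1427.600
Σ(x−M)² = 5513528.40; s = √(5513528.40/9) = 782.697
Cutoffs: 1427.600 ± 2·782.697 → [-137.8, 2993.0]
Outside: 3634 → excluded.
Retained (n=9): Σ = 10642, mean = 10642/9 = 1182.444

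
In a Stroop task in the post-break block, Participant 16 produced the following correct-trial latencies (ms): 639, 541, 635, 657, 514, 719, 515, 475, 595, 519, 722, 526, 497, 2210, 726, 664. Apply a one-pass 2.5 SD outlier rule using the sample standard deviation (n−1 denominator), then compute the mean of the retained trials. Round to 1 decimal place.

n = 16, ΣRT = 11154, M = 697.125
Σ(x−M)² = 2552577.75; s = √(2552577.75/15) = 412.519
Cutoffs: 697.125 ± 2.5·412.519 → [-334.2, 1728.4]
Outside: 2210 → excluded.
Retained (n=15): Σ = 8944, mean = 8944/15 = 596.267

596.3 ms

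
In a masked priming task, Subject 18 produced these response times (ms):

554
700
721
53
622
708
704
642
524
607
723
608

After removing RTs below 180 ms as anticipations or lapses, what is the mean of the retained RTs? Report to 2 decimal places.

646.64 ms

Excluded: 53
Retained (n=11): Σ = 7113
Mean = 7113/11 = 646.6364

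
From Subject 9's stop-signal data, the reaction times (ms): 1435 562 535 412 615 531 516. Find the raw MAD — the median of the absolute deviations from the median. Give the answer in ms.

Sorted: 412, 516, 531, 535, 562, 615, 1435 → median = 535
|x − 535|: 900, 27, 0, 123, 80, 4, 19
Sorted deviations: 0, 4, 19, 27, 80, 123, 900 → MAD = 27

27 ms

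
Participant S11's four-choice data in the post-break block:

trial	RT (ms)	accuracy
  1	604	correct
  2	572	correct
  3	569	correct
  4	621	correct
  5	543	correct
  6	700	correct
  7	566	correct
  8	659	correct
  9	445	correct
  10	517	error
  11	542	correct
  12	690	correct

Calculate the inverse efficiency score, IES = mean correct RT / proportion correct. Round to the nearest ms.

646 ms

Correct trials (n=11): 604, 572, 569, 621, 543, 700, 566, 659, 445, 542, 690
Mean correct RT = 6511/11 = 591.9091 ms
Proportion correct = 11/12
IES = 591.9091 / (11/12) = 645.719 ms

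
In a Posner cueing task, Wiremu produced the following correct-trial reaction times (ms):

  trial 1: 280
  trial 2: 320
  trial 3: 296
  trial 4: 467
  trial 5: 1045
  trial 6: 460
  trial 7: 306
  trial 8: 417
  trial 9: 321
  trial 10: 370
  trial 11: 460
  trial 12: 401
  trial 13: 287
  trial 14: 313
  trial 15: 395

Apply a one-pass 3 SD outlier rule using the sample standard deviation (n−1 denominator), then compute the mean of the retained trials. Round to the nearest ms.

364 ms

n = 15, ΣRT = 6138, M = 409.200
Σ(x−M)² = 494690.40; s = √(494690.40/14) = 187.976
Cutoffs: 409.200 ± 3·187.976 → [-154.7, 973.1]
Outside: 1045 → excluded.
Retained (n=14): Σ = 5093, mean = 5093/14 = 363.786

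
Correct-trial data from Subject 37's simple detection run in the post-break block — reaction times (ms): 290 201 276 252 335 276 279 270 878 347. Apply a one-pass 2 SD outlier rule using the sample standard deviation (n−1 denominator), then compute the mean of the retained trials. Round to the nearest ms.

n = 10, ΣRT = 3404, M = 340.400
Σ(x−M)² = 335894.40; s = √(335894.40/9) = 193.188
Cutoffs: 340.400 ± 2·193.188 → [-46.0, 726.8]
Outside: 878 → excluded.
Retained (n=9): Σ = 2526, mean = 2526/9 = 280.667

281 ms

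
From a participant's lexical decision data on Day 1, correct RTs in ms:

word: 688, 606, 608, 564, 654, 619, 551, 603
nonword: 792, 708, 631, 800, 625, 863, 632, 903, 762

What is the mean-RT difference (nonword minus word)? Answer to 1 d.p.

134.6 ms

M(word) = 4893/8 = 611.625
M(nonword) = 6716/9 = 746.222
Difference = 746.222 − 611.625 = 134.597 ms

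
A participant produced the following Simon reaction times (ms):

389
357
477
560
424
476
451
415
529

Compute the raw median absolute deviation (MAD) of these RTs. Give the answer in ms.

Sorted: 357, 389, 415, 424, 451, 476, 477, 529, 560 → median = 451
|x − 451|: 62, 94, 26, 109, 27, 25, 0, 36, 78
Sorted deviations: 0, 25, 26, 27, 36, 62, 78, 94, 109 → MAD = 36

36 ms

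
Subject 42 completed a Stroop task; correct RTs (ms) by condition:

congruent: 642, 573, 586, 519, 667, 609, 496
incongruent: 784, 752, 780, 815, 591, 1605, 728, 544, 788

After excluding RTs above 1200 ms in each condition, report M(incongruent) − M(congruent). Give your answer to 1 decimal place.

incongruent: exclude 1605
M(congruent) = 4092/7 = 584.571
M(incongruent) = 5782/8 = 722.750
Difference = 722.750 − 584.571 = 138.179 ms

138.2 ms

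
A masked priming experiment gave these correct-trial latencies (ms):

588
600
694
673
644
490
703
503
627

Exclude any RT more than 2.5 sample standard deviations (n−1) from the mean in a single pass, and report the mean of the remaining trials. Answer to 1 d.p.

n = 9, ΣRT = 5522, M = 613.556
Σ(x−M)² = 47438.22; s = √(47438.22/8) = 77.005
Cutoffs: 613.556 ± 2.5·77.005 → [421.0, 806.1]
No RTs fall outside the cutoffs; all 9 retained. Mean = 5522/9 = 613.556

613.6 ms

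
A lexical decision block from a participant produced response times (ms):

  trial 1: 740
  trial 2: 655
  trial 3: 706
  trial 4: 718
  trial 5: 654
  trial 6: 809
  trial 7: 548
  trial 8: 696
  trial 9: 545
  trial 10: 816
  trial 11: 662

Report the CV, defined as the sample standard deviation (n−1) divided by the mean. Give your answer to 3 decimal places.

n = 11, Σ = 7549, M = 686.2727
Σ(x−M)² = 77954.182; s = √(77954.182/10) = 88.2917
CV = 88.2917 / 686.2727 = 0.12865

0.129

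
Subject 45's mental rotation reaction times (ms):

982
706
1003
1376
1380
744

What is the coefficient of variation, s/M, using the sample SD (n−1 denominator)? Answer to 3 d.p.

0.285

n = 6, Σ = 6191, M = 1031.8333
Σ(x−M)² = 432000.833; s = √(432000.833/5) = 293.9391
CV = 293.9391 / 1031.8333 = 0.28487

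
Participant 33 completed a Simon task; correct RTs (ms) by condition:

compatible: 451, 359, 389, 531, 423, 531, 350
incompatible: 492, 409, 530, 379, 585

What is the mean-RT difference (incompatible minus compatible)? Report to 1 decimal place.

45.6 ms

M(compatible) = 3034/7 = 433.429
M(incompatible) = 2395/5 = 479.000
Difference = 479.000 − 433.429 = 45.571 ms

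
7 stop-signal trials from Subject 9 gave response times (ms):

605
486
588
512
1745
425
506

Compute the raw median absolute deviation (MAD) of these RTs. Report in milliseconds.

Sorted: 425, 486, 506, 512, 588, 605, 1745 → median = 512
|x − 512|: 93, 26, 76, 0, 1233, 87, 6
Sorted deviations: 0, 6, 26, 76, 87, 93, 1233 → MAD = 76

76 ms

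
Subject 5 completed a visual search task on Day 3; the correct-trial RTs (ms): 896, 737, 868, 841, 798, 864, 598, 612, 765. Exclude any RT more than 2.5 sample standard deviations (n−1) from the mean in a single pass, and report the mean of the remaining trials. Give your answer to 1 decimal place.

775.4 ms

n = 9, ΣRT = 6979, M = 775.444
Σ(x−M)² = 95536.22; s = √(95536.22/8) = 109.280
Cutoffs: 775.444 ± 2.5·109.280 → [502.2, 1048.6]
No RTs fall outside the cutoffs; all 9 retained. Mean = 6979/9 = 775.444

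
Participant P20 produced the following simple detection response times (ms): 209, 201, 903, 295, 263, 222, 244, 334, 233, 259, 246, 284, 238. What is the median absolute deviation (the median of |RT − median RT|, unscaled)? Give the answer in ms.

24 ms

Sorted: 201, 209, 222, 233, 238, 244, 246, 259, 263, 284, 295, 334, 903 → median = 246
|x − 246|: 37, 45, 657, 49, 17, 24, 2, 88, 13, 13, 0, 38, 8
Sorted deviations: 0, 2, 8, 13, 13, 17, 24, 37, 38, 45, 49, 88, 657 → MAD = 24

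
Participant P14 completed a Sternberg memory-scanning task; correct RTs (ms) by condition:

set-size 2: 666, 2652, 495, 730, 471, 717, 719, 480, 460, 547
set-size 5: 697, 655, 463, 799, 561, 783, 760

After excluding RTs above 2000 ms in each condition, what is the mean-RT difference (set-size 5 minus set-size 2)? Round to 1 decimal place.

set-size 2: exclude 2652
M(set-size 2) = 5285/9 = 587.222
M(set-size 5) = 4718/7 = 674.000
Difference = 674.000 − 587.222 = 86.778 ms

86.8 ms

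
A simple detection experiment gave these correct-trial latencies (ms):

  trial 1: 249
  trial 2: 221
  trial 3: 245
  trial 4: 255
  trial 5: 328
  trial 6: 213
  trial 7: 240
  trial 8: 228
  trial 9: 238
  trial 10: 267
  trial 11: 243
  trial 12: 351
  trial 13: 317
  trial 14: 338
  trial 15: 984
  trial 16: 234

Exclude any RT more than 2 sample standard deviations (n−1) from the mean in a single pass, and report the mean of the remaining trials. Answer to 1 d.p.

264.5 ms

n = 16, ΣRT = 4951, M = 309.438
Σ(x−M)² = 514331.94; s = √(514331.94/15) = 185.172
Cutoffs: 309.438 ± 2·185.172 → [-60.9, 679.8]
Outside: 984 → excluded.
Retained (n=15): Σ = 3967, mean = 3967/15 = 264.467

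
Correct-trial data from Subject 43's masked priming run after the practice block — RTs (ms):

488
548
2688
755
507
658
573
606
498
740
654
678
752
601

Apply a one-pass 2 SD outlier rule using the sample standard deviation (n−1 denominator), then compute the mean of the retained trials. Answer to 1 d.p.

n = 14, ΣRT = 10746, M = 767.571
Σ(x−M)² = 4080781.43; s = √(4080781.43/13) = 560.273
Cutoffs: 767.571 ± 2·560.273 → [-353.0, 1888.1]
Outside: 2688 → excluded.
Retained (n=13): Σ = 8058, mean = 8058/13 = 619.846

619.8 ms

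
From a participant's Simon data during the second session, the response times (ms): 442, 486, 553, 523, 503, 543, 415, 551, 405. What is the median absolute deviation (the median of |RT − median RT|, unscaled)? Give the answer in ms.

Sorted: 405, 415, 442, 486, 503, 523, 543, 551, 553 → median = 503
|x − 503|: 61, 17, 50, 20, 0, 40, 88, 48, 98
Sorted deviations: 0, 17, 20, 40, 48, 50, 61, 88, 98 → MAD = 48

48 ms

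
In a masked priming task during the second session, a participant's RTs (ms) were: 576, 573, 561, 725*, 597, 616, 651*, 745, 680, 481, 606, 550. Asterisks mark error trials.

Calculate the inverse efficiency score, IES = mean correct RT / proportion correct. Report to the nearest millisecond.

Correct trials (n=10): 576, 573, 561, 597, 616, 745, 680, 481, 606, 550
Mean correct RT = 5985/10 = 598.5000 ms
Proportion correct = 10/12
IES = 598.5000 / (10/12) = 718.200 ms

718 ms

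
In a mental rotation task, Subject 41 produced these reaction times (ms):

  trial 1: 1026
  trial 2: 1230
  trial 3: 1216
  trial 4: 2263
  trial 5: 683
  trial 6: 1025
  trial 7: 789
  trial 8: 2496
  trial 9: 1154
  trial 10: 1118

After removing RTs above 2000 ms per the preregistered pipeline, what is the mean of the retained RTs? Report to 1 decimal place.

Excluded: 2263, 2496
Retained (n=8): Σ = 8241
Mean = 8241/8 = 1030.1250

1030.1 ms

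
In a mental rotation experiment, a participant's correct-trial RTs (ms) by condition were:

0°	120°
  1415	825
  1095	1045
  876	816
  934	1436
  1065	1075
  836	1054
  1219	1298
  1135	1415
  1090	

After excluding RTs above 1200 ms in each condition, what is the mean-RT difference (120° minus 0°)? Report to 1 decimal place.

-41.4 ms

0°: exclude 1415, 1219
120°: exclude 1436, 1298, 1415
M(0°) = 7031/7 = 1004.429
M(120°) = 4815/5 = 963.000
Difference = 963.000 − 1004.429 = -41.429 ms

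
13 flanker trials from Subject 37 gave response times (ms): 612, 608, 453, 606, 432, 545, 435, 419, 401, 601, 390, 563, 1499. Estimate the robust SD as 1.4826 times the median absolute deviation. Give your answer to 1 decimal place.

136.4 ms

Sorted: 390, 401, 419, 432, 435, 453, 545, 563, 601, 606, 608, 612, 1499 → median = 545
|x − 545| sorted: 0, 18, 56, 61, 63, 67, 92, 110, 113, 126, 144, 155, 954 → MAD = 92
Robust SD ≈ 1.4826 × 92 = 136.399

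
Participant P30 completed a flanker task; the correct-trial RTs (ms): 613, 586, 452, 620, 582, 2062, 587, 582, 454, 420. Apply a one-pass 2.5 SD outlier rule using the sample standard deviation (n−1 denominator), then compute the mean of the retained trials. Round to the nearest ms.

544 ms

n = 10, ΣRT = 6958, M = 695.800
Σ(x−M)² = 2122869.60; s = √(2122869.60/9) = 485.669
Cutoffs: 695.800 ± 2.5·485.669 → [-518.4, 1910.0]
Outside: 2062 → excluded.
Retained (n=9): Σ = 4896, mean = 4896/9 = 544.000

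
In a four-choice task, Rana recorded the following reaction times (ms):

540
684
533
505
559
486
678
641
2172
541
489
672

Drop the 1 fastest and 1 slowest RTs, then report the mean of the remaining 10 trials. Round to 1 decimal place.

584.2 ms

Sorted: 486, 489, 505, 533, 540, 541, 559, 641, 672, 678, 684, 2172
Drop lowest 1 (486) and highest 1 (2172)
Remaining (n=10): Σ = 5842, mean = 5842/10 = 584.200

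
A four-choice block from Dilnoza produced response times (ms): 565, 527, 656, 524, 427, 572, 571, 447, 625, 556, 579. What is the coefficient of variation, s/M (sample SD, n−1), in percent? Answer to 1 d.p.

n = 11, Σ = 6049, M = 549.9091
Σ(x−M)² = 45830.909; s = √(45830.909/10) = 67.6985
CV = 67.6985 / 549.9091 = 0.12311 = 12.311%

12.3%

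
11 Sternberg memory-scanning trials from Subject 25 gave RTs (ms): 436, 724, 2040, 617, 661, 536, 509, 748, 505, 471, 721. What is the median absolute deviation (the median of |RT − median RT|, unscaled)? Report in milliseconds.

108 ms

Sorted: 436, 471, 505, 509, 536, 617, 661, 721, 724, 748, 2040 → median = 617
|x − 617|: 181, 107, 1423, 0, 44, 81, 108, 131, 112, 146, 104
Sorted deviations: 0, 44, 81, 104, 107, 108, 112, 131, 146, 181, 1423 → MAD = 108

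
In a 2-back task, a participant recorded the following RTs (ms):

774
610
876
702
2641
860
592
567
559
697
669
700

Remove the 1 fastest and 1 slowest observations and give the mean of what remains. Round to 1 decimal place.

704.7 ms

Sorted: 559, 567, 592, 610, 669, 697, 700, 702, 774, 860, 876, 2641
Drop lowest 1 (559) and highest 1 (2641)
Remaining (n=10): Σ = 7047, mean = 7047/10 = 704.700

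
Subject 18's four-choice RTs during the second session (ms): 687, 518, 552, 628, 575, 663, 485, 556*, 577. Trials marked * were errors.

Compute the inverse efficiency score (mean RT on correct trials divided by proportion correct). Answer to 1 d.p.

658.8 ms

Correct trials (n=8): 687, 518, 552, 628, 575, 663, 485, 577
Mean correct RT = 4685/8 = 585.6250 ms
Proportion correct = 8/9
IES = 585.6250 / (8/9) = 658.828 ms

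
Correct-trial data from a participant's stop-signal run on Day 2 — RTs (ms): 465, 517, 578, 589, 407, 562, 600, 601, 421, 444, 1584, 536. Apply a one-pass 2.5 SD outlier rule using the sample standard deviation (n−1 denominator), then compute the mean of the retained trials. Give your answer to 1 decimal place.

520.0 ms

n = 12, ΣRT = 7304, M = 608.667
Σ(x−M)² = 1092240.67; s = √(1092240.67/11) = 315.110
Cutoffs: 608.667 ± 2.5·315.110 → [-179.1, 1396.4]
Outside: 1584 → excluded.
Retained (n=11): Σ = 5720, mean = 5720/11 = 520.000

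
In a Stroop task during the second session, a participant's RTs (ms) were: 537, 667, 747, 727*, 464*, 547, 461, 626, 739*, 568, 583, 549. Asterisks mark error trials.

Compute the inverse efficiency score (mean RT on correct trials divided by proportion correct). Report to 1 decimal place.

783.0 ms

Correct trials (n=9): 537, 667, 747, 547, 461, 626, 568, 583, 549
Mean correct RT = 5285/9 = 587.2222 ms
Proportion correct = 9/12
IES = 587.2222 / (9/12) = 782.963 ms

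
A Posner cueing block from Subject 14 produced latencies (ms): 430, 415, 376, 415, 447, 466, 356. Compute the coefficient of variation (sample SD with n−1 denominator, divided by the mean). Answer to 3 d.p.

n = 7, Σ = 2905, M = 415.0000
Σ(x−M)² = 8852.000; s = √(8852.000/6) = 38.4101
CV = 38.4101 / 415.0000 = 0.09255

0.093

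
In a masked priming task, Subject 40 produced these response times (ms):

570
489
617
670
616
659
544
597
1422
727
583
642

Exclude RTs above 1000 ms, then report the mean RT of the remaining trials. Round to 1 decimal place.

Excluded: 1422
Retained (n=11): Σ = 6714
Mean = 6714/11 = 610.3636

610.4 ms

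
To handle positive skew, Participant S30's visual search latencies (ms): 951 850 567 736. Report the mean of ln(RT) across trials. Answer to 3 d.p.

6.636

ln(RT): 6.8575, 6.7452, 6.3404, 6.6012
Σ ln(RT) = 26.5443
Mean = 26.5443/4 = 6.63608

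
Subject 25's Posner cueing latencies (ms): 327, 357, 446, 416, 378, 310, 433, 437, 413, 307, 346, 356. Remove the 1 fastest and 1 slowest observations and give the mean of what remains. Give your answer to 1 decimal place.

Sorted: 307, 310, 327, 346, 356, 357, 378, 413, 416, 433, 437, 446
Drop lowest 1 (307) and highest 1 (446)
Remaining (n=10): Σ = 3773, mean = 3773/10 = 377.300

377.3 ms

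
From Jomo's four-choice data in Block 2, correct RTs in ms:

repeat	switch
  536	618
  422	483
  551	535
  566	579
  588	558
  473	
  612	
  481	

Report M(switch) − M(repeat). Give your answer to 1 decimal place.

M(repeat) = 4229/8 = 528.625
M(switch) = 2773/5 = 554.600
Difference = 554.600 − 528.625 = 25.975 ms

26.0 ms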